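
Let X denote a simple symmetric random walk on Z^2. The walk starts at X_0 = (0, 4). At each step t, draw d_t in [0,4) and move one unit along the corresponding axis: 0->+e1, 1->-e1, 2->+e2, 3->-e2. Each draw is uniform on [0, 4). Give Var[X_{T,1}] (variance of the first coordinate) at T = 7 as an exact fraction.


Outcome values over d=0..3: [1, -1, 0, 0]
Σy = 0, Σy² = 2, M = 4
μ = 0/4 = 0,  σ² = 2/4 − (0)² = 1/2
Independent increments: Var[X_7] = 7·σ² = 7·(1/2) = 7/2

7/2


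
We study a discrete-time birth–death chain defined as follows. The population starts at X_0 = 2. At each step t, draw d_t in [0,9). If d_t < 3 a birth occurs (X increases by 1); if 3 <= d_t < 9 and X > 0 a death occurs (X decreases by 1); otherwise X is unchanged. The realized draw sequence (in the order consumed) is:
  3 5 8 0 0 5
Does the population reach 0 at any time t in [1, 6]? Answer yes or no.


yes

t=0: X=2, d=3 → death, X_1=1
t=1: X=1, d=5 → death, X_2=0
t=2: X=0, d=8 → hold, X_3=0
t=3: X=0, d=0 → birth, X_4=1
t=4: X=1, d=0 → birth, X_5=2
t=5: X=2, d=5 → death, X_6=1


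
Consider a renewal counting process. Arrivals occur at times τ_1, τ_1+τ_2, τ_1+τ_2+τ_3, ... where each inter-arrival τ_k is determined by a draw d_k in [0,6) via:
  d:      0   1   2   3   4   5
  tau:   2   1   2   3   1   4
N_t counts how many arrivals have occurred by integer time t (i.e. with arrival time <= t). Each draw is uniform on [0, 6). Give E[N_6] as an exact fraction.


7645/2916

Inter-arrival values over d=0..5: [2, 1, 2, 3, 1, 4]
Each d has probability 1/6, so the pmf of τ is: f(1) = 1/3, f(2) = 1/3, f(3) = 1/6, f(4) = 1/6
Renewal equation for m(n) = E[N_n]: condition on τ_1 = k (if k <= n, one arrival plus a fresh copy on the remaining n−k steps): m(n) = F(n) + Σ_{k<=n} f(k)·m(n−k), where F(n) = P(τ <= n) and m(0) = 0
m(1) = F(1) = 1/3
m(2) = F(2) + f(1)·m(1) = 2/3 + 1/3·1/3 = 7/9
m(3) = F(3) + f(1)·m(2) + f(2)·m(1) = 5/6 + 1/3·7/9 + 1/3·1/3 = 65/54
m(4) = F(4) + f(1)·m(3) + f(2)·m(2) + f(3)·m(1) = 1 + 1/3·65/54 + 1/3·7/9 + 1/6·1/3 = 139/81
m(5) = F(5) + f(1)·m(4) + f(2)·m(3) + f(3)·m(2) + f(4)·m(1) = 1 + 1/3·139/81 + 1/3·65/54 + 1/6·7/9 + 1/6·1/3 = 1049/486
m(6) = F(6) + f(1)·m(5) + f(2)·m(4) + f(3)·m(3) + f(4)·m(2) = 1 + 1/3·1049/486 + 1/3·139/81 + 1/6·65/54 + 1/6·7/9 = 7645/2916
E[N_6] = m(6) = 7645/2916


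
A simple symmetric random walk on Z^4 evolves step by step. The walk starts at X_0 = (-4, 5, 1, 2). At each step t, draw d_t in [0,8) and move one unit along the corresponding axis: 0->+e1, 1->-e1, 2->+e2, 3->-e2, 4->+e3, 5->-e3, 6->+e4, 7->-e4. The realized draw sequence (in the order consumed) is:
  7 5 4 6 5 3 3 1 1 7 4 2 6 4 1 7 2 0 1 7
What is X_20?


(-7, 5, 2, 0)

t=0: X=(-4, 5, 1, 2), d=7 → -e4, X_1=(-4, 5, 1, 1)
t=1: X=(-4, 5, 1, 1), d=5 → -e3, X_2=(-4, 5, 0, 1)
t=2: X=(-4, 5, 0, 1), d=4 → +e3, X_3=(-4, 5, 1, 1)
t=3: X=(-4, 5, 1, 1), d=6 → +e4, X_4=(-4, 5, 1, 2)
t=4: X=(-4, 5, 1, 2), d=5 → -e3, X_5=(-4, 5, 0, 2)
t=5: X=(-4, 5, 0, 2), d=3 → -e2, X_6=(-4, 4, 0, 2)
t=6: X=(-4, 4, 0, 2), d=3 → -e2, X_7=(-4, 3, 0, 2)
t=7: X=(-4, 3, 0, 2), d=1 → -e1, X_8=(-5, 3, 0, 2)
t=8: X=(-5, 3, 0, 2), d=1 → -e1, X_9=(-6, 3, 0, 2)
t=9: X=(-6, 3, 0, 2), d=7 → -e4, X_10=(-6, 3, 0, 1)
t=10: X=(-6, 3, 0, 1), d=4 → +e3, X_11=(-6, 3, 1, 1)
t=11: X=(-6, 3, 1, 1), d=2 → +e2, X_12=(-6, 4, 1, 1)
t=12: X=(-6, 4, 1, 1), d=6 → +e4, X_13=(-6, 4, 1, 2)
t=13: X=(-6, 4, 1, 2), d=4 → +e3, X_14=(-6, 4, 2, 2)
t=14: X=(-6, 4, 2, 2), d=1 → -e1, X_15=(-7, 4, 2, 2)
t=15: X=(-7, 4, 2, 2), d=7 → -e4, X_16=(-7, 4, 2, 1)
t=16: X=(-7, 4, 2, 1), d=2 → +e2, X_17=(-7, 5, 2, 1)
t=17: X=(-7, 5, 2, 1), d=0 → +e1, X_18=(-6, 5, 2, 1)
t=18: X=(-6, 5, 2, 1), d=1 → -e1, X_19=(-7, 5, 2, 1)
t=19: X=(-7, 5, 2, 1), d=7 → -e4, X_20=(-7, 5, 2, 0)


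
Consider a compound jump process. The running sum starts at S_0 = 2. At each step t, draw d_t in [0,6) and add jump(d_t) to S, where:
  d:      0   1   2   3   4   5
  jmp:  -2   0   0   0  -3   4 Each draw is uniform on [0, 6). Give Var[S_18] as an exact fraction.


173/2

Outcome values over d=0..5: [-2, 0, 0, 0, -3, 4]
Σy = -1, Σy² = 29, M = 6
μ = -1/6 = -1/6,  σ² = 29/6 − (-1/6)² = 173/36
Independent increments: Var[S_18] = 18·σ² = 18·(173/36) = 173/2


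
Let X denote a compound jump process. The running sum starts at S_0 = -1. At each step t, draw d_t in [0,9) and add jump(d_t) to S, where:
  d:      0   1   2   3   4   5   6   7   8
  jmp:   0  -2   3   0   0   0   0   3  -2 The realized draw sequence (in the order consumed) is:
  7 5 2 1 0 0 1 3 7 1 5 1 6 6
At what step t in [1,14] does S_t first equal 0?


t=0: S=-1, d=7, jump=3, S_1=2
t=1: S=2, d=5, jump=0, S_2=2
t=2: S=2, d=2, jump=3, S_3=5
t=3: S=5, d=1, jump=-2, S_4=3
t=4: S=3, d=0, jump=0, S_5=3
t=5: S=3, d=0, jump=0, S_6=3
t=6: S=3, d=1, jump=-2, S_7=1
t=7: S=1, d=3, jump=0, S_8=1
t=8: S=1, d=7, jump=3, S_9=4
t=9: S=4, d=1, jump=-2, S_10=2
t=10: S=2, d=5, jump=0, S_11=2
t=11: S=2, d=1, jump=-2, S_12=0
t=12: S=0, d=6, jump=0, S_13=0
t=13: S=0, d=6, jump=0, S_14=0

12


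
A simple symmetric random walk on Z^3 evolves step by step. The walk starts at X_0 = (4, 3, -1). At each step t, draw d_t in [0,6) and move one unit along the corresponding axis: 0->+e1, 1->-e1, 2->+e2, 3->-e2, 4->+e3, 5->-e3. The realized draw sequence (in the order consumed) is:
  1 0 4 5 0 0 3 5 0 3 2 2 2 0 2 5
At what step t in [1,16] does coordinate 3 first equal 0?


t=0: X=(4, 3, -1), d=1 → -e1, X_1=(3, 3, -1)
t=1: X=(3, 3, -1), d=0 → +e1, X_2=(4, 3, -1)
t=2: X=(4, 3, -1), d=4 → +e3, X_3=(4, 3, 0)
t=3: X=(4, 3, 0), d=5 → -e3, X_4=(4, 3, -1)
t=4: X=(4, 3, -1), d=0 → +e1, X_5=(5, 3, -1)
t=5: X=(5, 3, -1), d=0 → +e1, X_6=(6, 3, -1)
t=6: X=(6, 3, -1), d=3 → -e2, X_7=(6, 2, -1)
t=7: X=(6, 2, -1), d=5 → -e3, X_8=(6, 2, -2)
t=8: X=(6, 2, -2), d=0 → +e1, X_9=(7, 2, -2)
t=9: X=(7, 2, -2), d=3 → -e2, X_10=(7, 1, -2)
t=10: X=(7, 1, -2), d=2 → +e2, X_11=(7, 2, -2)
t=11: X=(7, 2, -2), d=2 → +e2, X_12=(7, 3, -2)
t=12: X=(7, 3, -2), d=2 → +e2, X_13=(7, 4, -2)
t=13: X=(7, 4, -2), d=0 → +e1, X_14=(8, 4, -2)
t=14: X=(8, 4, -2), d=2 → +e2, X_15=(8, 5, -2)
t=15: X=(8, 5, -2), d=5 → -e3, X_16=(8, 5, -3)

3


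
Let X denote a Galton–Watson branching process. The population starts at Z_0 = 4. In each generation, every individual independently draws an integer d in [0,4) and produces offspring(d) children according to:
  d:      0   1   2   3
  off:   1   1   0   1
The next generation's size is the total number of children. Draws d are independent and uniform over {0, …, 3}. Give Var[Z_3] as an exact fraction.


Outcome values over d=0..3: [1, 1, 0, 1]
Σy = 3, Σy² = 3, M = 4
μ = 3/4 = 3/4,  σ² = 3/4 − (3/4)² = 3/16
V_0 = 0, E_0 = 4
V_1 = 3/16·E_0 + (3/4)²·V_0 = 3/4;  E_1 = 3
V_2 = 3/16·E_1 + (3/4)²·V_1 = 63/64;  E_2 = 9/4
V_3 = 3/16·E_2 + (3/4)²·V_2 = 999/1024;  E_3 = 27/16

999/1024


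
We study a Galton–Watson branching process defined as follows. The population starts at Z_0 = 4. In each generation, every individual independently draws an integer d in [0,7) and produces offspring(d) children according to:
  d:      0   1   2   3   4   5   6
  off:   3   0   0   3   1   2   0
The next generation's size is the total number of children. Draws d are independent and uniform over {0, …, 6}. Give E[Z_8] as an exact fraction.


172186884/5764801

Outcome values over d=0..6: [3, 0, 0, 3, 1, 2, 0]
Σy = 9, Σy² = 23, M = 7
μ = 9/7 = 9/7,  σ² = 23/7 − (9/7)² = 80/49
E[Z_0] = 4
E[Z_1] = 9/7·E[Z_0] = 36/7
E[Z_2] = 9/7·E[Z_1] = 324/49
E[Z_3] = 9/7·E[Z_2] = 2916/343
E[Z_4] = 9/7·E[Z_3] = 26244/2401
E[Z_5] = 9/7·E[Z_4] = 236196/16807
E[Z_6] = 9/7·E[Z_5] = 2125764/117649
E[Z_7] = 9/7·E[Z_6] = 19131876/823543
E[Z_8] = 9/7·E[Z_7] = 172186884/5764801


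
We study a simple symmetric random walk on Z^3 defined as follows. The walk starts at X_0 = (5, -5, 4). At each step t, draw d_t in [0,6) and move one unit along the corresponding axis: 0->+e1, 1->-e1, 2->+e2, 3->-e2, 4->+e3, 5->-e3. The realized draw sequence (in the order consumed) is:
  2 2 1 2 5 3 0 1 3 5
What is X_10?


t=0: X=(5, -5, 4), d=2 → +e2, X_1=(5, -4, 4)
t=1: X=(5, -4, 4), d=2 → +e2, X_2=(5, -3, 4)
t=2: X=(5, -3, 4), d=1 → -e1, X_3=(4, -3, 4)
t=3: X=(4, -3, 4), d=2 → +e2, X_4=(4, -2, 4)
t=4: X=(4, -2, 4), d=5 → -e3, X_5=(4, -2, 3)
t=5: X=(4, -2, 3), d=3 → -e2, X_6=(4, -3, 3)
t=6: X=(4, -3, 3), d=0 → +e1, X_7=(5, -3, 3)
t=7: X=(5, -3, 3), d=1 → -e1, X_8=(4, -3, 3)
t=8: X=(4, -3, 3), d=3 → -e2, X_9=(4, -4, 3)
t=9: X=(4, -4, 3), d=5 → -e3, X_10=(4, -4, 2)

(4, -4, 2)


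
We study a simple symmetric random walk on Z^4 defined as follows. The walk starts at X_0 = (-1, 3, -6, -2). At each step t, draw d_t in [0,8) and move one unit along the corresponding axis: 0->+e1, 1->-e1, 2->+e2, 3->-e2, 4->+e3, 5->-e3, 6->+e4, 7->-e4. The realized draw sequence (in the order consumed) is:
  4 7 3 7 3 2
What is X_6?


t=0: X=(-1, 3, -6, -2), d=4 → +e3, X_1=(-1, 3, -5, -2)
t=1: X=(-1, 3, -5, -2), d=7 → -e4, X_2=(-1, 3, -5, -3)
t=2: X=(-1, 3, -5, -3), d=3 → -e2, X_3=(-1, 2, -5, -3)
t=3: X=(-1, 2, -5, -3), d=7 → -e4, X_4=(-1, 2, -5, -4)
t=4: X=(-1, 2, -5, -4), d=3 → -e2, X_5=(-1, 1, -5, -4)
t=5: X=(-1, 1, -5, -4), d=2 → +e2, X_6=(-1, 2, -5, -4)

(-1, 2, -5, -4)


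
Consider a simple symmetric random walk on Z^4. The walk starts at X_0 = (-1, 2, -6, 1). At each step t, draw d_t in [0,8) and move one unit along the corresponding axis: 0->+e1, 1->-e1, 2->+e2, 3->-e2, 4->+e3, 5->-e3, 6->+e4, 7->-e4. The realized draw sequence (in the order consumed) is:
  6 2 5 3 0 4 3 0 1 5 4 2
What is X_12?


(0, 2, -6, 2)

t=0: X=(-1, 2, -6, 1), d=6 → +e4, X_1=(-1, 2, -6, 2)
t=1: X=(-1, 2, -6, 2), d=2 → +e2, X_2=(-1, 3, -6, 2)
t=2: X=(-1, 3, -6, 2), d=5 → -e3, X_3=(-1, 3, -7, 2)
t=3: X=(-1, 3, -7, 2), d=3 → -e2, X_4=(-1, 2, -7, 2)
t=4: X=(-1, 2, -7, 2), d=0 → +e1, X_5=(0, 2, -7, 2)
t=5: X=(0, 2, -7, 2), d=4 → +e3, X_6=(0, 2, -6, 2)
t=6: X=(0, 2, -6, 2), d=3 → -e2, X_7=(0, 1, -6, 2)
t=7: X=(0, 1, -6, 2), d=0 → +e1, X_8=(1, 1, -6, 2)
t=8: X=(1, 1, -6, 2), d=1 → -e1, X_9=(0, 1, -6, 2)
t=9: X=(0, 1, -6, 2), d=5 → -e3, X_10=(0, 1, -7, 2)
t=10: X=(0, 1, -7, 2), d=4 → +e3, X_11=(0, 1, -6, 2)
t=11: X=(0, 1, -6, 2), d=2 → +e2, X_12=(0, 2, -6, 2)


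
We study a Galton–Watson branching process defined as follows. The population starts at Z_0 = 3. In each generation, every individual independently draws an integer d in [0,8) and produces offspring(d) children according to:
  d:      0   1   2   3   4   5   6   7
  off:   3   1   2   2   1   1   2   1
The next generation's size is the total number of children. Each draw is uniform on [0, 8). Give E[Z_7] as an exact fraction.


Outcome values over d=0..7: [3, 1, 2, 2, 1, 1, 2, 1]
Σy = 13, Σy² = 25, M = 8
μ = 13/8 = 13/8,  σ² = 25/8 − (13/8)² = 31/64
E[Z_0] = 3
E[Z_1] = 13/8·E[Z_0] = 39/8
E[Z_2] = 13/8·E[Z_1] = 507/64
E[Z_3] = 13/8·E[Z_2] = 6591/512
E[Z_4] = 13/8·E[Z_3] = 85683/4096
E[Z_5] = 13/8·E[Z_4] = 1113879/32768
E[Z_6] = 13/8·E[Z_5] = 14480427/262144
E[Z_7] = 13/8·E[Z_6] = 188245551/2097152

188245551/2097152


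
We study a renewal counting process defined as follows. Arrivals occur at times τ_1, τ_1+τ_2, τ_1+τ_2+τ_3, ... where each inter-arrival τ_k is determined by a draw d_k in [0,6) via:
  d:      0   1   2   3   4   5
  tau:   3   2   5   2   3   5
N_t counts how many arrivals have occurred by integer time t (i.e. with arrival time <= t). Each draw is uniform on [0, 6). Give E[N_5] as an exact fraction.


Inter-arrival values over d=0..5: [3, 2, 5, 2, 3, 5]
Each d has probability 1/6, so the pmf of τ is: f(2) = 1/3, f(3) = 1/3, f(5) = 1/3
Renewal equation for m(n) = E[N_n]: condition on τ_1 = k (if k <= n, one arrival plus a fresh copy on the remaining n−k steps): m(n) = F(n) + Σ_{k<=n} f(k)·m(n−k), where F(n) = P(τ <= n) and m(0) = 0
m(1) = F(1) = 0
m(2) = F(2) = 1/3
m(3) = F(3) = 2/3
m(4) = F(4) + f(2)·m(2) = 2/3 + 1/3·1/3 = 7/9
m(5) = F(5) + f(2)·m(3) + f(3)·m(2) = 1 + 1/3·2/3 + 1/3·1/3 = 4/3
E[N_5] = m(5) = 4/3

4/3


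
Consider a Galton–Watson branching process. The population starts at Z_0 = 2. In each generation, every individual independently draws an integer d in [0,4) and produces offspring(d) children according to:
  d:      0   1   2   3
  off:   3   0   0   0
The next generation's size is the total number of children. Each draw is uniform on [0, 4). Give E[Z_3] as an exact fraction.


Outcome values over d=0..3: [3, 0, 0, 0]
Σy = 3, Σy² = 9, M = 4
μ = 3/4 = 3/4,  σ² = 9/4 − (3/4)² = 27/16
E[Z_0] = 2
E[Z_1] = 3/4·E[Z_0] = 3/2
E[Z_2] = 3/4·E[Z_1] = 9/8
E[Z_3] = 3/4·E[Z_2] = 27/32

27/32


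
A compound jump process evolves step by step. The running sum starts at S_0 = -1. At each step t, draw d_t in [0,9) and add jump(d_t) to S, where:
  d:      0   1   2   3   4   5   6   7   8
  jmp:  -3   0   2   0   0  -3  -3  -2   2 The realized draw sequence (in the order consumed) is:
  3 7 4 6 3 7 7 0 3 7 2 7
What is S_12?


t=0: S=-1, d=3, jump=0, S_1=-1
t=1: S=-1, d=7, jump=-2, S_2=-3
t=2: S=-3, d=4, jump=0, S_3=-3
t=3: S=-3, d=6, jump=-3, S_4=-6
t=4: S=-6, d=3, jump=0, S_5=-6
t=5: S=-6, d=7, jump=-2, S_6=-8
t=6: S=-8, d=7, jump=-2, S_7=-10
t=7: S=-10, d=0, jump=-3, S_8=-13
t=8: S=-13, d=3, jump=0, S_9=-13
t=9: S=-13, d=7, jump=-2, S_10=-15
t=10: S=-15, d=2, jump=2, S_11=-13
t=11: S=-13, d=7, jump=-2, S_12=-15

-15


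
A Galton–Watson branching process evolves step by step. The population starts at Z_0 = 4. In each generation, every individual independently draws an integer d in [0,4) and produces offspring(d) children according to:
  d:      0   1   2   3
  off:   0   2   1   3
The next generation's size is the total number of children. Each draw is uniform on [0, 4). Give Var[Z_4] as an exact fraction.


8775/64

Outcome values over d=0..3: [0, 2, 1, 3]
Σy = 6, Σy² = 14, M = 4
μ = 6/4 = 3/2,  σ² = 14/4 − (3/2)² = 5/4
V_0 = 0, E_0 = 4
V_1 = 5/4·E_0 + (3/2)²·V_0 = 5;  E_1 = 6
V_2 = 5/4·E_1 + (3/2)²·V_1 = 75/4;  E_2 = 9
V_3 = 5/4·E_2 + (3/2)²·V_2 = 855/16;  E_3 = 27/2
V_4 = 5/4·E_3 + (3/2)²·V_3 = 8775/64;  E_4 = 81/4


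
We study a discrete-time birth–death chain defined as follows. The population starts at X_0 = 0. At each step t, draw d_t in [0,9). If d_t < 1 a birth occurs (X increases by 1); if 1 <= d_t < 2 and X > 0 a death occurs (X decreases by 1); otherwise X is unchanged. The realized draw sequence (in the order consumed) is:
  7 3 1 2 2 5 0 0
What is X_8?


2

t=0: X=0, d=7 → hold, X_1=0
t=1: X=0, d=3 → hold, X_2=0
t=2: X=0, d=1 → hold, X_3=0
t=3: X=0, d=2 → hold, X_4=0
t=4: X=0, d=2 → hold, X_5=0
t=5: X=0, d=5 → hold, X_6=0
t=6: X=0, d=0 → birth, X_7=1
t=7: X=1, d=0 → birth, X_8=2


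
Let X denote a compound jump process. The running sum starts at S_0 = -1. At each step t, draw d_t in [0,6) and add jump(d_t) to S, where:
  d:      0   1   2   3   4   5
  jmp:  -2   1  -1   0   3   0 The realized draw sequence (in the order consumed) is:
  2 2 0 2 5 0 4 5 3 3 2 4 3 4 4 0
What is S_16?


1

t=0: S=-1, d=2, jump=-1, S_1=-2
t=1: S=-2, d=2, jump=-1, S_2=-3
t=2: S=-3, d=0, jump=-2, S_3=-5
t=3: S=-5, d=2, jump=-1, S_4=-6
t=4: S=-6, d=5, jump=0, S_5=-6
t=5: S=-6, d=0, jump=-2, S_6=-8
t=6: S=-8, d=4, jump=3, S_7=-5
t=7: S=-5, d=5, jump=0, S_8=-5
t=8: S=-5, d=3, jump=0, S_9=-5
t=9: S=-5, d=3, jump=0, S_10=-5
t=10: S=-5, d=2, jump=-1, S_11=-6
t=11: S=-6, d=4, jump=3, S_12=-3
t=12: S=-3, d=3, jump=0, S_13=-3
t=13: S=-3, d=4, jump=3, S_14=0
t=14: S=0, d=4, jump=3, S_15=3
t=15: S=3, d=0, jump=-2, S_16=1


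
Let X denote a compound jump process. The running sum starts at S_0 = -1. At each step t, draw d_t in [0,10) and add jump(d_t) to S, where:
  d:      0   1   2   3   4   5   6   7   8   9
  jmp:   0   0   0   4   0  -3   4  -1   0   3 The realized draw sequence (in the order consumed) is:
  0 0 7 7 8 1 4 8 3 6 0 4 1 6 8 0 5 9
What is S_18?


9

t=0: S=-1, d=0, jump=0, S_1=-1
t=1: S=-1, d=0, jump=0, S_2=-1
t=2: S=-1, d=7, jump=-1, S_3=-2
t=3: S=-2, d=7, jump=-1, S_4=-3
t=4: S=-3, d=8, jump=0, S_5=-3
t=5: S=-3, d=1, jump=0, S_6=-3
t=6: S=-3, d=4, jump=0, S_7=-3
t=7: S=-3, d=8, jump=0, S_8=-3
t=8: S=-3, d=3, jump=4, S_9=1
t=9: S=1, d=6, jump=4, S_10=5
t=10: S=5, d=0, jump=0, S_11=5
t=11: S=5, d=4, jump=0, S_12=5
t=12: S=5, d=1, jump=0, S_13=5
t=13: S=5, d=6, jump=4, S_14=9
t=14: S=9, d=8, jump=0, S_15=9
t=15: S=9, d=0, jump=0, S_16=9
t=16: S=9, d=5, jump=-3, S_17=6
t=17: S=6, d=9, jump=3, S_18=9


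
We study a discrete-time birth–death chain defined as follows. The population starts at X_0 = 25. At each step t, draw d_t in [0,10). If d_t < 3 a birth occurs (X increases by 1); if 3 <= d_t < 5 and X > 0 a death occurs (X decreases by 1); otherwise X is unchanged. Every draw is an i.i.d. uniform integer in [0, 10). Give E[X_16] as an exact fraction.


133/5

X can drop by at most 1 per step and X_0 = 25 > T = 16, so X_t >= 25 − t >= 9 > 0 for every t <= 16: the floor at 0 (the 'and X > 0' condition) never binds. Hence X_16 = X_0 + Σ_{t<16} Y_t with i.i.d. increments Y_t = y(d_t) ∈ {+1, −1, 0}.
Outcome values over d=0..9: [1, 1, 1, -1, -1, 0, 0, 0, 0, 0]
Σy = 1, Σy² = 5, M = 10
μ = 1/10 = 1/10,  σ² = 5/10 − (1/10)² = 49/100
E[X_16] = 25 + 16·(1/10) = 133/5


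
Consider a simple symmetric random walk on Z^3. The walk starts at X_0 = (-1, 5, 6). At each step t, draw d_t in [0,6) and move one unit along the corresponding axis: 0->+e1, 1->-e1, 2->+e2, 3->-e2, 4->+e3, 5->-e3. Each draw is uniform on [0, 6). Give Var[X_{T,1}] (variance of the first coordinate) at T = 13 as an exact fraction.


13/3

Outcome values over d=0..5: [1, -1, 0, 0, 0, 0]
Σy = 0, Σy² = 2, M = 6
μ = 0/6 = 0,  σ² = 2/6 − (0)² = 1/3
Independent increments: Var[X_13] = 13·σ² = 13·(1/3) = 13/3


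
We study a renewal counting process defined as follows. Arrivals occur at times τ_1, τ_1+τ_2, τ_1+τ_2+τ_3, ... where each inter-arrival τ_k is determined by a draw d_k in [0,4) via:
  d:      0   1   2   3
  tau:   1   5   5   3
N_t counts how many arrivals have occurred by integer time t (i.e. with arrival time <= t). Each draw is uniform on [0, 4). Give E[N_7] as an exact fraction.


28325/16384

Inter-arrival values over d=0..3: [1, 5, 5, 3]
Each d has probability 1/4, so the pmf of τ is: f(1) = 1/4, f(3) = 1/4, f(5) = 1/2
Renewal equation for m(n) = E[N_n]: condition on τ_1 = k (if k <= n, one arrival plus a fresh copy on the remaining n−k steps): m(n) = F(n) + Σ_{k<=n} f(k)·m(n−k), where F(n) = P(τ <= n) and m(0) = 0
m(1) = F(1) = 1/4
m(2) = F(2) + f(1)·m(1) = 1/4 + 1/4·1/4 = 5/16
m(3) = F(3) + f(1)·m(2) = 1/2 + 1/4·5/16 = 37/64
m(4) = F(4) + f(1)·m(3) + f(3)·m(1) = 1/2 + 1/4·37/64 + 1/4·1/4 = 181/256
m(5) = F(5) + f(1)·m(4) + f(3)·m(2) = 1 + 1/4·181/256 + 1/4·5/16 = 1285/1024
m(6) = F(6) + f(1)·m(5) + f(3)·m(3) + f(5)·m(1) = 1 + 1/4·1285/1024 + 1/4·37/64 + 1/2·1/4 = 6485/4096
m(7) = F(7) + f(1)·m(6) + f(3)·m(4) + f(5)·m(2) = 1 + 1/4·6485/4096 + 1/4·181/256 + 1/2·5/16 = 28325/16384
E[N_7] = m(7) = 28325/16384


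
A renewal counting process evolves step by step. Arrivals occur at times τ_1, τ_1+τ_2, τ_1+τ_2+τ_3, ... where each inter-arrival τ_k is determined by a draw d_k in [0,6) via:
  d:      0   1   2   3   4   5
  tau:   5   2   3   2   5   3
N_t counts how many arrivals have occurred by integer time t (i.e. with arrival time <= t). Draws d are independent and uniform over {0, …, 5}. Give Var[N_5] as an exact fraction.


2/9

Inter-arrival values over d=0..5: [5, 2, 3, 2, 5, 3]
Each d has probability 1/6, so the pmf of τ is: f(2) = 1/3, f(3) = 1/3, f(5) = 1/3
Let p_n(j) = P(N_n = j), with p_0 = [1]. Condition on τ_1: p_n(0) = P(τ > n), and for j >= 1, p_n(j) = Σ_{k<=n} f(k)·p_{n−k}(j−1)
p_1 = [1]  (j = 0)
p_2 = [2/3, 1/3]  (j = 0..1)
p_3 = [1/3, 2/3]  (j = 0..1)
p_4 = [1/3, 5/9, 1/9]  (j = 0..2)
p_5 = [0, 2/3, 1/3]  (j = 0..2)
E[N_5] = Σ j·p_5(j) = 4/3;  E[N_5²] = Σ j²·p_5(j) = 2
Var[N_5] = 2 − (4/3)² = 2/9


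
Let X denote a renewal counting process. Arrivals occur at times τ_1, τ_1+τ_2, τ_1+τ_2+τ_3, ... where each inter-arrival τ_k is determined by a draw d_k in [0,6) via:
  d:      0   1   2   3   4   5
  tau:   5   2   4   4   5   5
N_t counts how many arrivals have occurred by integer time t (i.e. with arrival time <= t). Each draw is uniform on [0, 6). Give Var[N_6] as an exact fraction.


Inter-arrival values over d=0..5: [5, 2, 4, 4, 5, 5]
Each d has probability 1/6, so the pmf of τ is: f(2) = 1/6, f(4) = 1/3, f(5) = 1/2
Let p_n(j) = P(N_n = j), with p_0 = [1]. Condition on τ_1: p_n(0) = P(τ > n), and for j >= 1, p_n(j) = Σ_{k<=n} f(k)·p_{n−k}(j−1)
p_1 = [1]  (j = 0)
p_2 = [5/6, 1/6]  (j = 0..1)
p_3 = [5/6, 1/6]  (j = 0..1)
p_4 = [1/2, 17/36, 1/36]  (j = 0..2)
p_5 = [0, 35/36, 1/36]  (j = 0..2)
p_6 = [0, 31/36, 29/216, 1/216]  (j = 0..3)
E[N_6] = Σ j·p_6(j) = 247/216;  E[N_6²] = Σ j²·p_6(j) = 311/216
Var[N_6] = 311/216 − (247/216)² = 6167/46656

6167/46656


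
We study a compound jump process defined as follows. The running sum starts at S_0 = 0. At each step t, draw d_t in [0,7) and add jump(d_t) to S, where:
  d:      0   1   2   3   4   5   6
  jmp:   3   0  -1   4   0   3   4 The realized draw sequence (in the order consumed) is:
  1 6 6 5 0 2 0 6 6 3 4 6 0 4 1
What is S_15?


35

t=0: S=0, d=1, jump=0, S_1=0
t=1: S=0, d=6, jump=4, S_2=4
t=2: S=4, d=6, jump=4, S_3=8
t=3: S=8, d=5, jump=3, S_4=11
t=4: S=11, d=0, jump=3, S_5=14
t=5: S=14, d=2, jump=-1, S_6=13
t=6: S=13, d=0, jump=3, S_7=16
t=7: S=16, d=6, jump=4, S_8=20
t=8: S=20, d=6, jump=4, S_9=24
t=9: S=24, d=3, jump=4, S_10=28
t=10: S=28, d=4, jump=0, S_11=28
t=11: S=28, d=6, jump=4, S_12=32
t=12: S=32, d=0, jump=3, S_13=35
t=13: S=35, d=4, jump=0, S_14=35
t=14: S=35, d=1, jump=0, S_15=35


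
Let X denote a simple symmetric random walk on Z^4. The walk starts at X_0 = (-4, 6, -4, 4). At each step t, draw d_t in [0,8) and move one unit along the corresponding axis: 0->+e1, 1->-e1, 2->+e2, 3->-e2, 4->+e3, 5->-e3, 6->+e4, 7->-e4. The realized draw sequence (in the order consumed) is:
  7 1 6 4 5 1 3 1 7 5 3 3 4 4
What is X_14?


(-7, 3, -3, 3)

t=0: X=(-4, 6, -4, 4), d=7 → -e4, X_1=(-4, 6, -4, 3)
t=1: X=(-4, 6, -4, 3), d=1 → -e1, X_2=(-5, 6, -4, 3)
t=2: X=(-5, 6, -4, 3), d=6 → +e4, X_3=(-5, 6, -4, 4)
t=3: X=(-5, 6, -4, 4), d=4 → +e3, X_4=(-5, 6, -3, 4)
t=4: X=(-5, 6, -3, 4), d=5 → -e3, X_5=(-5, 6, -4, 4)
t=5: X=(-5, 6, -4, 4), d=1 → -e1, X_6=(-6, 6, -4, 4)
t=6: X=(-6, 6, -4, 4), d=3 → -e2, X_7=(-6, 5, -4, 4)
t=7: X=(-6, 5, -4, 4), d=1 → -e1, X_8=(-7, 5, -4, 4)
t=8: X=(-7, 5, -4, 4), d=7 → -e4, X_9=(-7, 5, -4, 3)
t=9: X=(-7, 5, -4, 3), d=5 → -e3, X_10=(-7, 5, -5, 3)
t=10: X=(-7, 5, -5, 3), d=3 → -e2, X_11=(-7, 4, -5, 3)
t=11: X=(-7, 4, -5, 3), d=3 → -e2, X_12=(-7, 3, -5, 3)
t=12: X=(-7, 3, -5, 3), d=4 → +e3, X_13=(-7, 3, -4, 3)
t=13: X=(-7, 3, -4, 3), d=4 → +e3, X_14=(-7, 3, -3, 3)


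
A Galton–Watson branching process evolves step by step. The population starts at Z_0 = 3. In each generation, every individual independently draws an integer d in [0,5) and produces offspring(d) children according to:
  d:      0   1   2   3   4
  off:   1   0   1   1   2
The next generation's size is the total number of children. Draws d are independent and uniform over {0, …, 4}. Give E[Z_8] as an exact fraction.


3

Outcome values over d=0..4: [1, 0, 1, 1, 2]
Σy = 5, Σy² = 7, M = 5
μ = 5/5 = 1,  σ² = 7/5 − (1)² = 2/5
E[Z_0] = 3
E[Z_1] = 1·E[Z_0] = 3
E[Z_2] = 1·E[Z_1] = 3
E[Z_3] = 1·E[Z_2] = 3
E[Z_4] = 1·E[Z_3] = 3
E[Z_5] = 1·E[Z_4] = 3
E[Z_6] = 1·E[Z_5] = 3
E[Z_7] = 1·E[Z_6] = 3
E[Z_8] = 1·E[Z_7] = 3


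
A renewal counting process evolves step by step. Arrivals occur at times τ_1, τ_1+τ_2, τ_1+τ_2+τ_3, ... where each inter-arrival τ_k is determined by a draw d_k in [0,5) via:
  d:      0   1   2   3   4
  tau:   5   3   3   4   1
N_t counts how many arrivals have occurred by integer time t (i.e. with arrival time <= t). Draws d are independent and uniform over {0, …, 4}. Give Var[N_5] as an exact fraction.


3359864/9765625

Inter-arrival values over d=0..4: [5, 3, 3, 4, 1]
Each d has probability 1/5, so the pmf of τ is: f(1) = 1/5, f(3) = 2/5, f(4) = 1/5, f(5) = 1/5
Let p_n(j) = P(N_n = j), with p_0 = [1]. Condition on τ_1: p_n(0) = P(τ > n), and for j >= 1, p_n(j) = Σ_{k<=n} f(k)·p_{n−k}(j−1)
p_1 = [4/5, 1/5]  (j = 0..1)
p_2 = [4/5, 4/25, 1/25]  (j = 0..2)
p_3 = [2/5, 14/25, 4/125, 1/125]  (j = 0..3)
p_4 = [1/5, 3/5, 24/125, 4/625, 1/625]  (j = 0..4)
p_5 = [0, 18/25, 28/125, 34/625, 4/3125, 1/3125]  (j = 0..5)
E[N_5] = Σ j·p_5(j) = 4181/3125;  E[N_5²] = Σ j²·p_5(j) = 6669/3125
Var[N_5] = 6669/3125 − (4181/3125)² = 3359864/9765625


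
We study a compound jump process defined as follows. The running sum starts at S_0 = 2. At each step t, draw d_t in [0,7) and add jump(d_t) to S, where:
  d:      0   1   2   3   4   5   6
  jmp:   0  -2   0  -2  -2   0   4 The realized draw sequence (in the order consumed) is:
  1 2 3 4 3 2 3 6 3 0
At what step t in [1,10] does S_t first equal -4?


4

t=0: S=2, d=1, jump=-2, S_1=0
t=1: S=0, d=2, jump=0, S_2=0
t=2: S=0, d=3, jump=-2, S_3=-2
t=3: S=-2, d=4, jump=-2, S_4=-4
t=4: S=-4, d=3, jump=-2, S_5=-6
t=5: S=-6, d=2, jump=0, S_6=-6
t=6: S=-6, d=3, jump=-2, S_7=-8
t=7: S=-8, d=6, jump=4, S_8=-4
t=8: S=-4, d=3, jump=-2, S_9=-6
t=9: S=-6, d=0, jump=0, S_10=-6


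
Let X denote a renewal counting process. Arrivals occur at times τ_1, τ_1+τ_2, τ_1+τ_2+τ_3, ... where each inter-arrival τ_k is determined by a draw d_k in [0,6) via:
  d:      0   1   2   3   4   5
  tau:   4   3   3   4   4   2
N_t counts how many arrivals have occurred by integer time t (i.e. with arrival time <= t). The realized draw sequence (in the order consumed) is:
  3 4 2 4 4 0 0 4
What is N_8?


2

draw d_1=3: τ_1=4, arrival time A_1=4
draw d_2=4: τ_2=4, arrival time A_2=8
draw d_3=2: τ_3=3, arrival time A_3=11
draw d_4=4: τ_4=4, arrival time A_4=15
draw d_5=4: τ_5=4, arrival time A_5=19
draw d_6=0: τ_6=4, arrival time A_6=23
draw d_7=0: τ_7=4, arrival time A_7=27
draw d_8=4: τ_8=4, arrival time A_8=31
N_t over t=0..8: 0:0 1:0 2:0 3:0 4:1 5:1 6:1 7:1 8:2


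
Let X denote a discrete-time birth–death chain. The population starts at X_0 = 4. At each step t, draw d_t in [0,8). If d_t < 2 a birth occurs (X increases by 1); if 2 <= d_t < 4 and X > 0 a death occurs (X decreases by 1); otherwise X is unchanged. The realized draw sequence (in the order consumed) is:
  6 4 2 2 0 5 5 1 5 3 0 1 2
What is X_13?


4

t=0: X=4, d=6 → hold, X_1=4
t=1: X=4, d=4 → hold, X_2=4
t=2: X=4, d=2 → death, X_3=3
t=3: X=3, d=2 → death, X_4=2
t=4: X=2, d=0 → birth, X_5=3
t=5: X=3, d=5 → hold, X_6=3
t=6: X=3, d=5 → hold, X_7=3
t=7: X=3, d=1 → birth, X_8=4
t=8: X=4, d=5 → hold, X_9=4
t=9: X=4, d=3 → death, X_10=3
t=10: X=3, d=0 → birth, X_11=4
t=11: X=4, d=1 → birth, X_12=5
t=12: X=5, d=2 → death, X_13=4


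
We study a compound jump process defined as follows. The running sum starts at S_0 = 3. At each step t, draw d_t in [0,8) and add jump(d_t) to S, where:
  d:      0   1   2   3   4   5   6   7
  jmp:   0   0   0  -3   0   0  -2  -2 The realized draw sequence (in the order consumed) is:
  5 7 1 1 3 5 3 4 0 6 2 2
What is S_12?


-7

t=0: S=3, d=5, jump=0, S_1=3
t=1: S=3, d=7, jump=-2, S_2=1
t=2: S=1, d=1, jump=0, S_3=1
t=3: S=1, d=1, jump=0, S_4=1
t=4: S=1, d=3, jump=-3, S_5=-2
t=5: S=-2, d=5, jump=0, S_6=-2
t=6: S=-2, d=3, jump=-3, S_7=-5
t=7: S=-5, d=4, jump=0, S_8=-5
t=8: S=-5, d=0, jump=0, S_9=-5
t=9: S=-5, d=6, jump=-2, S_10=-7
t=10: S=-7, d=2, jump=0, S_11=-7
t=11: S=-7, d=2, jump=0, S_12=-7


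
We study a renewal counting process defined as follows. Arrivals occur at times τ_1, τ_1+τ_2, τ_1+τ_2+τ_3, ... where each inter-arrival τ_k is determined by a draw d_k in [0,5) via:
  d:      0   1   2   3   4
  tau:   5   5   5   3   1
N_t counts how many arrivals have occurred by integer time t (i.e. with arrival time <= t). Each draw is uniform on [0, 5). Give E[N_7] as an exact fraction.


Inter-arrival values over d=0..4: [5, 5, 5, 3, 1]
Each d has probability 1/5, so the pmf of τ is: f(1) = 1/5, f(3) = 1/5, f(5) = 3/5
Renewal equation for m(n) = E[N_n]: condition on τ_1 = k (if k <= n, one arrival plus a fresh copy on the remaining n−k steps): m(n) = F(n) + Σ_{k<=n} f(k)·m(n−k), where F(n) = P(τ <= n) and m(0) = 0
m(1) = F(1) = 1/5
m(2) = F(2) + f(1)·m(1) = 1/5 + 1/5·1/5 = 6/25
m(3) = F(3) + f(1)·m(2) = 2/5 + 1/5·6/25 = 56/125
m(4) = F(4) + f(1)·m(3) + f(3)·m(1) = 2/5 + 1/5·56/125 + 1/5·1/5 = 331/625
m(5) = F(5) + f(1)·m(4) + f(3)·m(2) = 1 + 1/5·331/625 + 1/5·6/25 = 3606/3125
m(6) = F(6) + f(1)·m(5) + f(3)·m(3) + f(5)·m(1) = 1 + 1/5·3606/3125 + 1/5·56/125 + 3/5·1/5 = 22506/15625
m(7) = F(7) + f(1)·m(6) + f(3)·m(4) + f(5)·m(2) = 1 + 1/5·22506/15625 + 1/5·331/625 + 3/5·6/25 = 120156/78125
E[N_7] = m(7) = 120156/78125

120156/78125


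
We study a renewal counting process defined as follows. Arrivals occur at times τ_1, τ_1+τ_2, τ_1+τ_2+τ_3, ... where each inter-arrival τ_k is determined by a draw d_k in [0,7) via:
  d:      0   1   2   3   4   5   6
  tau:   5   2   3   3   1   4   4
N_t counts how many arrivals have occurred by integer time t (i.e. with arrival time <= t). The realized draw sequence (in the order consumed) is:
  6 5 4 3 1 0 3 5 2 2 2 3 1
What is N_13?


draw d_1=6: τ_1=4, arrival time A_1=4
draw d_2=5: τ_2=4, arrival time A_2=8
draw d_3=4: τ_3=1, arrival time A_3=9
draw d_4=3: τ_4=3, arrival time A_4=12
draw d_5=1: τ_5=2, arrival time A_5=14
draw d_6=0: τ_6=5, arrival time A_6=19
draw d_7=3: τ_7=3, arrival time A_7=22
draw d_8=5: τ_8=4, arrival time A_8=26
draw d_9=2: τ_9=3, arrival time A_9=29
draw d_10=2: τ_10=3, arrival time A_10=32
draw d_11=2: τ_11=3, arrival time A_11=35
draw d_12=3: τ_12=3, arrival time A_12=38
draw d_13=1: τ_13=2, arrival time A_13=40
N_t over t=0..13: 0:0 1:0 2:0 3:0 4:1 5:1 6:1 7:1 8:2 9:3 10:3 11:3 12:4 13:4

4


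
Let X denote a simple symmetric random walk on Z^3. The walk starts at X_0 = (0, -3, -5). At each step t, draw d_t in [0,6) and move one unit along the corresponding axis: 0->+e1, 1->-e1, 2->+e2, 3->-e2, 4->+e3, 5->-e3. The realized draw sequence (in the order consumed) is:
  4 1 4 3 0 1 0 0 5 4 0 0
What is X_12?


(3, -4, -3)

t=0: X=(0, -3, -5), d=4 → +e3, X_1=(0, -3, -4)
t=1: X=(0, -3, -4), d=1 → -e1, X_2=(-1, -3, -4)
t=2: X=(-1, -3, -4), d=4 → +e3, X_3=(-1, -3, -3)
t=3: X=(-1, -3, -3), d=3 → -e2, X_4=(-1, -4, -3)
t=4: X=(-1, -4, -3), d=0 → +e1, X_5=(0, -4, -3)
t=5: X=(0, -4, -3), d=1 → -e1, X_6=(-1, -4, -3)
t=6: X=(-1, -4, -3), d=0 → +e1, X_7=(0, -4, -3)
t=7: X=(0, -4, -3), d=0 → +e1, X_8=(1, -4, -3)
t=8: X=(1, -4, -3), d=5 → -e3, X_9=(1, -4, -4)
t=9: X=(1, -4, -4), d=4 → +e3, X_10=(1, -4, -3)
t=10: X=(1, -4, -3), d=0 → +e1, X_11=(2, -4, -3)
t=11: X=(2, -4, -3), d=0 → +e1, X_12=(3, -4, -3)


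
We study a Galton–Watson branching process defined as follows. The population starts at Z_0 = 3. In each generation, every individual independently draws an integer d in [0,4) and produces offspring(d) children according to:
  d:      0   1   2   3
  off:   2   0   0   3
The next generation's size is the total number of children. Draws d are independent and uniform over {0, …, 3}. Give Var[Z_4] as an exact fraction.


3736125/65536

Outcome values over d=0..3: [2, 0, 0, 3]
Σy = 5, Σy² = 13, M = 4
μ = 5/4 = 5/4,  σ² = 13/4 − (5/4)² = 27/16
V_0 = 0, E_0 = 3
V_1 = 27/16·E_0 + (5/4)²·V_0 = 81/16;  E_1 = 15/4
V_2 = 27/16·E_1 + (5/4)²·V_1 = 3645/256;  E_2 = 75/16
V_3 = 27/16·E_2 + (5/4)²·V_2 = 123525/4096;  E_3 = 375/64
V_4 = 27/16·E_3 + (5/4)²·V_3 = 3736125/65536;  E_4 = 1875/256


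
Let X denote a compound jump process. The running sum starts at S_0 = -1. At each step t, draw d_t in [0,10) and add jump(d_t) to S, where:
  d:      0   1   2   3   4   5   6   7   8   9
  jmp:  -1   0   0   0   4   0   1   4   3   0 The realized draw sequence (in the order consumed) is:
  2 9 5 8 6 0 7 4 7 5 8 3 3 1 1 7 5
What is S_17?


t=0: S=-1, d=2, jump=0, S_1=-1
t=1: S=-1, d=9, jump=0, S_2=-1
t=2: S=-1, d=5, jump=0, S_3=-1
t=3: S=-1, d=8, jump=3, S_4=2
t=4: S=2, d=6, jump=1, S_5=3
t=5: S=3, d=0, jump=-1, S_6=2
t=6: S=2, d=7, jump=4, S_7=6
t=7: S=6, d=4, jump=4, S_8=10
t=8: S=10, d=7, jump=4, S_9=14
t=9: S=14, d=5, jump=0, S_10=14
t=10: S=14, d=8, jump=3, S_11=17
t=11: S=17, d=3, jump=0, S_12=17
t=12: S=17, d=3, jump=0, S_13=17
t=13: S=17, d=1, jump=0, S_14=17
t=14: S=17, d=1, jump=0, S_15=17
t=15: S=17, d=7, jump=4, S_16=21
t=16: S=21, d=5, jump=0, S_17=21

21


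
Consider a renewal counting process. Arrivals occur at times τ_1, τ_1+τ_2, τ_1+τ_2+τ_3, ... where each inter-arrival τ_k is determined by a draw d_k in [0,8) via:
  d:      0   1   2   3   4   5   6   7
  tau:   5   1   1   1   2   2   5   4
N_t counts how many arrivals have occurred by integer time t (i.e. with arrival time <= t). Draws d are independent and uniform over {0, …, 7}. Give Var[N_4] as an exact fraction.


18666383/16777216

Inter-arrival values over d=0..7: [5, 1, 1, 1, 2, 2, 5, 4]
Each d has probability 1/8, so the pmf of τ is: f(1) = 3/8, f(2) = 1/4, f(4) = 1/8, f(5) = 1/4
Let p_n(j) = P(N_n = j), with p_0 = [1]. Condition on τ_1: p_n(0) = P(τ > n), and for j >= 1, p_n(j) = Σ_{k<=n} f(k)·p_{n−k}(j−1)
p_1 = [5/8, 3/8]  (j = 0..1)
p_2 = [3/8, 31/64, 9/64]  (j = 0..2)
p_3 = [3/8, 19/64, 141/512, 27/512]  (j = 0..3)
p_4 = [1/4, 23/64, 119/512, 567/4096, 81/4096]  (j = 0..4)
E[N_4] = Σ j·p_4(j) = 5401/4096;  E[N_4²] = Σ j²·p_4(j) = 11679/4096
Var[N_4] = 11679/4096 − (5401/4096)² = 18666383/16777216


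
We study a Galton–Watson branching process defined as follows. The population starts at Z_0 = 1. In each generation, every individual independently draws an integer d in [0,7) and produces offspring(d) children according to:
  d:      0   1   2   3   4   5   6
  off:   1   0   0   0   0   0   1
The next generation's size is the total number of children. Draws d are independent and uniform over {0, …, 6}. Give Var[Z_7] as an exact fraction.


Outcome values over d=0..6: [1, 0, 0, 0, 0, 0, 1]
Σy = 2, Σy² = 2, M = 7
μ = 2/7 = 2/7,  σ² = 2/7 − (2/7)² = 10/49
V_0 = 0, E_0 = 1
V_1 = 10/49·E_0 + (2/7)²·V_0 = 10/49;  E_1 = 2/7
V_2 = 10/49·E_1 + (2/7)²·V_1 = 180/2401;  E_2 = 4/49
V_3 = 10/49·E_2 + (2/7)²·V_2 = 2680/117649;  E_3 = 8/343
V_4 = 10/49·E_3 + (2/7)²·V_3 = 38160/5764801;  E_4 = 16/2401
V_5 = 10/49·E_4 + (2/7)²·V_4 = 536800/282475249;  E_5 = 32/16807
V_6 = 10/49·E_5 + (2/7)²·V_5 = 7525440/13841287201;  E_6 = 64/117649
V_7 = 10/49·E_6 + (2/7)²·V_6 = 105397120/678223072849;  E_7 = 128/823543

105397120/678223072849


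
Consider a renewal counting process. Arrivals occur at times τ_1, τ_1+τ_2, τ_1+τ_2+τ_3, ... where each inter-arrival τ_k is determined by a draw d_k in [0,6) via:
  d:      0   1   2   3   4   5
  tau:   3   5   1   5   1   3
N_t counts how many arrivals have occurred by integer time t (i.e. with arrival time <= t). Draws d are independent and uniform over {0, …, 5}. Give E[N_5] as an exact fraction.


364/243

Inter-arrival values over d=0..5: [3, 5, 1, 5, 1, 3]
Each d has probability 1/6, so the pmf of τ is: f(1) = 1/3, f(3) = 1/3, f(5) = 1/3
Renewal equation for m(n) = E[N_n]: condition on τ_1 = k (if k <= n, one arrival plus a fresh copy on the remaining n−k steps): m(n) = F(n) + Σ_{k<=n} f(k)·m(n−k), where F(n) = P(τ <= n) and m(0) = 0
m(1) = F(1) = 1/3
m(2) = F(2) + f(1)·m(1) = 1/3 + 1/3·1/3 = 4/9
m(3) = F(3) + f(1)·m(2) = 2/3 + 1/3·4/9 = 22/27
m(4) = F(4) + f(1)·m(3) + f(3)·m(1) = 2/3 + 1/3·22/27 + 1/3·1/3 = 85/81
m(5) = F(5) + f(1)·m(4) + f(3)·m(2) = 1 + 1/3·85/81 + 1/3·4/9 = 364/243
E[N_5] = m(5) = 364/243


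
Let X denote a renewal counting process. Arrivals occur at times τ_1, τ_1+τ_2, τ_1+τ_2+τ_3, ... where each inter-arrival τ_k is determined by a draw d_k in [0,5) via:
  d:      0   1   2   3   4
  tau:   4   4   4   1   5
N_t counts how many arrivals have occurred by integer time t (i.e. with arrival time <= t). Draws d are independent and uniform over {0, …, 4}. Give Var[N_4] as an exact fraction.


97414/390625

Inter-arrival values over d=0..4: [4, 4, 4, 1, 5]
Each d has probability 1/5, so the pmf of τ is: f(1) = 1/5, f(4) = 3/5, f(5) = 1/5
Let p_n(j) = P(N_n = j), with p_0 = [1]. Condition on τ_1: p_n(0) = P(τ > n), and for j >= 1, p_n(j) = Σ_{k<=n} f(k)·p_{n−k}(j−1)
p_1 = [4/5, 1/5]  (j = 0..1)
p_2 = [4/5, 4/25, 1/25]  (j = 0..2)
p_3 = [4/5, 4/25, 4/125, 1/125]  (j = 0..3)
p_4 = [1/5, 19/25, 4/125, 4/625, 1/625]  (j = 0..4)
E[N_4] = Σ j·p_4(j) = 531/625;  E[N_4²] = Σ j²·p_4(j) = 607/625
Var[N_4] = 607/625 − (531/625)² = 97414/390625


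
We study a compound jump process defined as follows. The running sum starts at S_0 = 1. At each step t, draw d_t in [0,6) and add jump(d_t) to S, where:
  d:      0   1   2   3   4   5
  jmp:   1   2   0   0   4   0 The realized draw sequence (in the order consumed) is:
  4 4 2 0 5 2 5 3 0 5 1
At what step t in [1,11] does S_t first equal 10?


4

t=0: S=1, d=4, jump=4, S_1=5
t=1: S=5, d=4, jump=4, S_2=9
t=2: S=9, d=2, jump=0, S_3=9
t=3: S=9, d=0, jump=1, S_4=10
t=4: S=10, d=5, jump=0, S_5=10
t=5: S=10, d=2, jump=0, S_6=10
t=6: S=10, d=5, jump=0, S_7=10
t=7: S=10, d=3, jump=0, S_8=10
t=8: S=10, d=0, jump=1, S_9=11
t=9: S=11, d=5, jump=0, S_10=11
t=10: S=11, d=1, jump=2, S_11=13


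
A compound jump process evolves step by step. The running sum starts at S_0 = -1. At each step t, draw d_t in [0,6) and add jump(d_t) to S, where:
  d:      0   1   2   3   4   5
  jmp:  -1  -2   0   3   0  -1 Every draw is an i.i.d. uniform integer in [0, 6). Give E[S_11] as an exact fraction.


Outcome values over d=0..5: [-1, -2, 0, 3, 0, -1]
Σy = -1, Σy² = 15, M = 6
μ = -1/6 = -1/6,  σ² = 15/6 − (-1/6)² = 89/36
E[S_11] = -1 + 11·(-1/6) = -17/6

-17/6


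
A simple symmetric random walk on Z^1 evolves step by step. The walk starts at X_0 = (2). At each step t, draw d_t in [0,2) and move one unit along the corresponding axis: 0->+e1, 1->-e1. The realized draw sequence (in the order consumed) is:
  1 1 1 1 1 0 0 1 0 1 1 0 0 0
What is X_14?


t=0: X=(2), d=1 → -e1, X_1=(1)
t=1: X=(1), d=1 → -e1, X_2=(0)
t=2: X=(0), d=1 → -e1, X_3=(-1)
t=3: X=(-1), d=1 → -e1, X_4=(-2)
t=4: X=(-2), d=1 → -e1, X_5=(-3)
t=5: X=(-3), d=0 → +e1, X_6=(-2)
t=6: X=(-2), d=0 → +e1, X_7=(-1)
t=7: X=(-1), d=1 → -e1, X_8=(-2)
t=8: X=(-2), d=0 → +e1, X_9=(-1)
t=9: X=(-1), d=1 → -e1, X_10=(-2)
t=10: X=(-2), d=1 → -e1, X_11=(-3)
t=11: X=(-3), d=0 → +e1, X_12=(-2)
t=12: X=(-2), d=0 → +e1, X_13=(-1)
t=13: X=(-1), d=0 → +e1, X_14=(0)

(0)


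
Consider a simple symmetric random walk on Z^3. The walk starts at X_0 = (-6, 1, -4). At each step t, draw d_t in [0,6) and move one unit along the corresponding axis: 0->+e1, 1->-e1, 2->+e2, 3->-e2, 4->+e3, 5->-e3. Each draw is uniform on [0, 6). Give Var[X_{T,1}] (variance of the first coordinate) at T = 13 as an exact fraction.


13/3

Outcome values over d=0..5: [1, -1, 0, 0, 0, 0]
Σy = 0, Σy² = 2, M = 6
μ = 0/6 = 0,  σ² = 2/6 − (0)² = 1/3
Independent increments: Var[X_13] = 13·σ² = 13·(1/3) = 13/3


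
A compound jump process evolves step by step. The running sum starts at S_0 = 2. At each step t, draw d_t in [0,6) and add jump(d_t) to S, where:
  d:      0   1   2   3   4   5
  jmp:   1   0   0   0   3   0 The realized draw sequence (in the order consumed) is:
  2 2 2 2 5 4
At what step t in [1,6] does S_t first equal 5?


6

t=0: S=2, d=2, jump=0, S_1=2
t=1: S=2, d=2, jump=0, S_2=2
t=2: S=2, d=2, jump=0, S_3=2
t=3: S=2, d=2, jump=0, S_4=2
t=4: S=2, d=5, jump=0, S_5=2
t=5: S=2, d=4, jump=3, S_6=5


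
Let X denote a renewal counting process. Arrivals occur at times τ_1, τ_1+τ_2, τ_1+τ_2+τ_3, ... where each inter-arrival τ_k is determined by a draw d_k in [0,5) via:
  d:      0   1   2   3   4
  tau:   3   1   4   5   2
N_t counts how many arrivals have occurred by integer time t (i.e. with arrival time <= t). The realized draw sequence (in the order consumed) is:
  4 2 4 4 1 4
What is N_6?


2

draw d_1=4: τ_1=2, arrival time A_1=2
draw d_2=2: τ_2=4, arrival time A_2=6
draw d_3=4: τ_3=2, arrival time A_3=8
draw d_4=4: τ_4=2, arrival time A_4=10
draw d_5=1: τ_5=1, arrival time A_5=11
draw d_6=4: τ_6=2, arrival time A_6=13
N_t over t=0..6: 0:0 1:0 2:1 3:1 4:1 5:1 6:2
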